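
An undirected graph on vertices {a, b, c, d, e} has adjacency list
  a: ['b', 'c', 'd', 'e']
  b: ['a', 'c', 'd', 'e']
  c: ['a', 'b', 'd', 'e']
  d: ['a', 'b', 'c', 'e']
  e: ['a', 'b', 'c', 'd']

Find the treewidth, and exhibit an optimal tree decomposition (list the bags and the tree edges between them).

A single bag containing all 5 vertices is trivially a valid decomposition of width 4. For the lower bound, the 5 vertices {a, b, c, d, e} are pairwise adjacent, and any tree decomposition puts a clique entirely inside one bag — forcing width ≥ 4. Hence tw(G) = 4 exactly.

Treewidth 4.
Bags: B1 = {a, b, c, d, e}
Tree: (single bag)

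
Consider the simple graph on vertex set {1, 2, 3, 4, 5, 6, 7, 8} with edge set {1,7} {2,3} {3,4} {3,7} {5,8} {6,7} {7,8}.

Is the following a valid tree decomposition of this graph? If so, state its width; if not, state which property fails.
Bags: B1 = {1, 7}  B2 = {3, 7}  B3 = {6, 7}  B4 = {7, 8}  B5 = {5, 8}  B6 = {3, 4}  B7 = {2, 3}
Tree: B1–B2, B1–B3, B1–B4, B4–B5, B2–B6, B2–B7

Yes; width 1.

Every vertex of G appears in some bag (union = {1, 2, 3, 4, 5, 6, 7, 8}); every edge is covered by a bag; and for each vertex v the set of bags containing v is connected in the bag tree. The decomposition is therefore valid. The largest bag has 2 vertices, so the width is 1.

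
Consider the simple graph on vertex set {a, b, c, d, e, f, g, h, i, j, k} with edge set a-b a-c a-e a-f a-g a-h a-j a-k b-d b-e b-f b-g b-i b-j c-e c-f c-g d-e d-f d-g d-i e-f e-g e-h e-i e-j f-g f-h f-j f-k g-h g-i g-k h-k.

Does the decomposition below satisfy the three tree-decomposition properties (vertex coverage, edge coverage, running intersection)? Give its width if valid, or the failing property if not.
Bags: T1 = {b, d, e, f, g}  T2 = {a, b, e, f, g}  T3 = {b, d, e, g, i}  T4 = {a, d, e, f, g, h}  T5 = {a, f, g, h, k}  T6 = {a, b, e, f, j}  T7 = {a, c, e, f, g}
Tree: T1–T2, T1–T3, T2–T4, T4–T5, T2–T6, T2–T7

A tree decomposition must satisfy three properties: every vertex lies in some bag; for every edge, both endpoints lie together in some bag; and for every vertex, the bags containing it form a connected subtree. Here bags containing vertex d are not connected in the tree, so the decomposition is invalid.

No — bags containing vertex d are not connected in the tree.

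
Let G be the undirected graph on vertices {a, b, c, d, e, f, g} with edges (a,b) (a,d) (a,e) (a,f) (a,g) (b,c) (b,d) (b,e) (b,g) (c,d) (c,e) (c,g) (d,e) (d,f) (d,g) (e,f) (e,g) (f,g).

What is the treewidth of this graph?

4

A width-4 tree decomposition is:
Bags: B1 = {a, b, d, e, g}  B2 = {b, c, d, e, g}  B3 = {a, d, e, f, g}
Tree: B1–B2, B1–B3
Every bag has size at most 5, so the width is 5 − 1 = 4 and tw(G) ≤ 4. Conversely, {b, c, d, e, g} is a clique of size 5, and the vertices of any clique must share a bag in every tree decomposition; so some bag has ≥ 5 vertices and tw(G) ≥ 4. Hence tw(G) = 4 exactly.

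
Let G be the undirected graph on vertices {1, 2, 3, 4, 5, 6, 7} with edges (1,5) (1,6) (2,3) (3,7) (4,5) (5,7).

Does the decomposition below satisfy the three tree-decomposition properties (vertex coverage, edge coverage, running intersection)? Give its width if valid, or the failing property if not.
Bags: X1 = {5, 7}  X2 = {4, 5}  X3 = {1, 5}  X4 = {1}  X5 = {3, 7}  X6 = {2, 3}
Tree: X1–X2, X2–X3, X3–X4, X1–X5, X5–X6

No — vertex 6 appears in no bag.

A tree decomposition must satisfy three properties: every vertex lies in some bag; for every edge, both endpoints lie together in some bag; and for every vertex, the bags containing it form a connected subtree. Here vertex 6 appears in no bag, so the decomposition is invalid.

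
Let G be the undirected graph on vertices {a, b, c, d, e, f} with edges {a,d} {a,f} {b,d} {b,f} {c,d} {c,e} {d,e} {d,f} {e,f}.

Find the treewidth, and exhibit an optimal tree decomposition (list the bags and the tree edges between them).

The largest bag has 3 vertices, giving width 2; this decomposition certifies tw(G) ≤ 2. Conversely, {c, d, e} is a clique of size 3, and the vertices of any clique must share a bag in every tree decomposition; so some bag has ≥ 3 vertices and tw(G) ≥ 2. The upper and lower bounds meet at 2, so that is the treewidth.

Treewidth 2.
Bags: B1 = {d, e, f}  B2 = {b, d, f}  B3 = {a, d, f}  B4 = {c, d, e}
Tree: B1–B2, B1–B3, B1–B4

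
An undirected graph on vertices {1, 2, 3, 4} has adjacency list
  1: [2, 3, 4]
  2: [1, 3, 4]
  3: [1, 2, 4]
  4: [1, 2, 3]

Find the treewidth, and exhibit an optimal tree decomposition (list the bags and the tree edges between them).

Treewidth 3.
Bags: B1 = {1, 2, 3, 4}
Tree: (single bag)

A single bag containing all 4 vertices is trivially a valid decomposition of width 3. For the lower bound, the 4 vertices {1, 2, 3, 4} are pairwise adjacent, and any tree decomposition puts a clique entirely inside one bag — forcing width ≥ 3. Therefore the treewidth is 3.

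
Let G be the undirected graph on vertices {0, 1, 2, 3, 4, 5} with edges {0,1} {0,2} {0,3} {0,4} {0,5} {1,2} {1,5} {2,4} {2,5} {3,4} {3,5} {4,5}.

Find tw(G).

3

A width-3 tree decomposition is:
Bags: B1 = {0, 1, 2, 5}  B2 = {0, 2, 4, 5}  B3 = {0, 3, 4, 5}
Tree: B1–B2, B2–B3
Every bag has size at most 4, so the width is 4 − 1 = 3 and tw(G) ≤ 3. On the other hand G contains the 4-clique {0, 1, 2, 5}. A clique must lie in a single bag of any decomposition, so no decomposition can have width below 3. The upper and lower bounds meet at 3, so that is the treewidth.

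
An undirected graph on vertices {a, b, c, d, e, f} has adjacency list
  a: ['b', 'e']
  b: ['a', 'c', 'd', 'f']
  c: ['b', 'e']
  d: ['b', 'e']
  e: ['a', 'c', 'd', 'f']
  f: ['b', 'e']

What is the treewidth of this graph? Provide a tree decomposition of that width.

Each bag holds 3 vertices, so the decomposition has width 2, which upper-bounds the treewidth. For the lower bound, G contains the cycle b–c–e–f–b, so G is not a forest; only forests have treewidth ≤ 1, hence tw(G) ≥ 2. Combining the bounds, tw(G) = 2.

Treewidth 2.
One optimal decomposition is:
Bags: B1 = {b, c, e}  B2 = {b, e, f}  B3 = {a, b, e}  B4 = {b, d, e}
Tree: B1–B2, B2–B3, B3–B4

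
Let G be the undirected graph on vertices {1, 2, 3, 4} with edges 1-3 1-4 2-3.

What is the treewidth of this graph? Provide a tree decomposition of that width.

Treewidth 1.
Bags: B1 = {1, 3}  B2 = {2, 3}  B3 = {1, 4}
Tree: B1–B2, B1–B3

The largest bag has 2 vertices, giving width 1; this decomposition certifies tw(G) ≤ 1. Any graph with an edge has treewidth ≥ 1, and G has the edge 3–1. Hence tw(G) = 1 exactly.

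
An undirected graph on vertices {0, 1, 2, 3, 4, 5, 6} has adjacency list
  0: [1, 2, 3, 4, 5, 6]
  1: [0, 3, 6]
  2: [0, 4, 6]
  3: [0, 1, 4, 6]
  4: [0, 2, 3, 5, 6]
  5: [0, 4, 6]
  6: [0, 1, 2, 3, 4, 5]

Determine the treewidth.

3

A width-3 tree decomposition is:
Bags: B1 = {0, 4, 5, 6}  B2 = {0, 3, 4, 6}  B3 = {0, 1, 3, 6}  B4 = {0, 2, 4, 6}
Tree: B1–B2, B2–B3, B1–B4
Every bag has size at most 4, so the width is 4 − 1 = 3 and tw(G) ≤ 3. For the lower bound, the 4 vertices {0, 1, 3, 6} are pairwise adjacent, and any tree decomposition puts a clique entirely inside one bag — forcing width ≥ 3. Combining the bounds, tw(G) = 3.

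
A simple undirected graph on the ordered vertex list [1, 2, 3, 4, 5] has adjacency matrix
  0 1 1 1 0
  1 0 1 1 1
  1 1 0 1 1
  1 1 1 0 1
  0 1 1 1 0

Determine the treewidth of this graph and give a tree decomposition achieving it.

Each bag holds 4 vertices, so the decomposition has width 3, which upper-bounds the treewidth. On the other hand G contains the 4-clique {1, 2, 3, 4}. A clique must lie in a single bag of any decomposition, so no decomposition can have width below 3. Combining the bounds, tw(G) = 3.

Treewidth 3.
Bags: B1 = {1, 2, 3, 4}  B2 = {2, 3, 4, 5}
Tree: B1–B2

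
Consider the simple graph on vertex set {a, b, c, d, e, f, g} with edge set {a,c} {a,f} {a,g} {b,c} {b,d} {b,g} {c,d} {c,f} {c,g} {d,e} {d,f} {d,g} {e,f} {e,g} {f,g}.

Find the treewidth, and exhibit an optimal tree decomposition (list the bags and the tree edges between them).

Treewidth 3.
One such decomposition:
Bags: B1 = {a, c, f, g}  B2 = {c, d, f, g}  B3 = {d, e, f, g}  B4 = {b, c, d, g}
Tree: B1–B2, B2–B3, B2–B4

Every bag has size at most 4, so the width is 4 − 1 = 3 and tw(G) ≤ 3. For the lower bound, the 4 vertices {d, e, f, g} are pairwise adjacent, and any tree decomposition puts a clique entirely inside one bag — forcing width ≥ 3. Therefore the treewidth is 3.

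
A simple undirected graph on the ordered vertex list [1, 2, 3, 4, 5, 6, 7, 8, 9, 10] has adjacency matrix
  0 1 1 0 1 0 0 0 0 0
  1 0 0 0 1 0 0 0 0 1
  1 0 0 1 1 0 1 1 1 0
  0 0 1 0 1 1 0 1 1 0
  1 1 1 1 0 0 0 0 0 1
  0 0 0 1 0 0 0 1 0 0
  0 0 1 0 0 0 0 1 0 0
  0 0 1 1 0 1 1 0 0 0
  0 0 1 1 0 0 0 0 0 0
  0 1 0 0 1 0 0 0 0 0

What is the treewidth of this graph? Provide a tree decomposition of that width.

Each bag holds 3 vertices, so the decomposition has width 2, which upper-bounds the treewidth. For the lower bound, the 3 vertices {2, 5, 10} are pairwise adjacent, and any tree decomposition puts a clique entirely inside one bag — forcing width ≥ 2. The upper and lower bounds meet at 2, so that is the treewidth.

Treewidth 2.
One such decomposition:
Bags: B1 = {3, 4, 8}  B2 = {3, 4, 5}  B3 = {1, 3, 5}  B4 = {1, 2, 5}  B5 = {3, 4, 9}  B6 = {2, 5, 10}  B7 = {3, 7, 8}  B8 = {4, 6, 8}
Tree: B1–B2, B2–B3, B3–B4, B2–B5, B4–B6, B1–B7, B1–B8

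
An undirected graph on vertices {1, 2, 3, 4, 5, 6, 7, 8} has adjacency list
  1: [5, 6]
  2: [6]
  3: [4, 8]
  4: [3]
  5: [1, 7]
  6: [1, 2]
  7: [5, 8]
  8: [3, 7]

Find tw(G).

A width-1 tree decomposition is:
Bags: B1 = {3, 4}  B2 = {3, 8}  B3 = {7, 8}  B4 = {5, 7}  B5 = {1, 5}  B6 = {1, 6}  B7 = {2, 6}
Tree: B1–B2, B2–B3, B3–B4, B4–B5, B5–B6, B6–B7
Each bag holds 2 vertices, so the decomposition has width 1, which upper-bounds the treewidth. Since G has at least one edge (e.g. 4–3), it is not an edgeless graph, so tw(G) ≥ 1. Combining the bounds, tw(G) = 1.

1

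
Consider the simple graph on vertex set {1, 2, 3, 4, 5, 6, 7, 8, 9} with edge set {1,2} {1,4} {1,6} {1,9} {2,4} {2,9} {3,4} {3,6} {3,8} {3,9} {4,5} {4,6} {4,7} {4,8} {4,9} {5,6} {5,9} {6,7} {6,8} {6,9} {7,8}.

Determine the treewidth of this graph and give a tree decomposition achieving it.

Treewidth 3.
Bags: B1 = {4, 5, 6, 9}  B2 = {3, 4, 6, 9}  B3 = {3, 4, 6, 8}  B4 = {4, 6, 7, 8}  B5 = {1, 4, 6, 9}  B6 = {1, 2, 4, 9}
Tree: B1–B2, B2–B3, B3–B4, B2–B5, B5–B6

Every bag has size at most 4, so the width is 4 − 1 = 3 and tw(G) ≤ 3. On the other hand G contains the 4-clique {1, 2, 4, 9}. A clique must lie in a single bag of any decomposition, so no decomposition can have width below 3. Combining the bounds, tw(G) = 3.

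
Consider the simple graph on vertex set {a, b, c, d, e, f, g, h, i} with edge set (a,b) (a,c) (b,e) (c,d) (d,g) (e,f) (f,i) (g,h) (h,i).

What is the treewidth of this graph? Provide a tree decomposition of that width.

The largest bag has 3 vertices, giving width 2; this decomposition certifies tw(G) ≤ 2. Since f–i–h–g–d–c–a–b–e–f is a cycle in G, G is not acyclic. Forests are exactly the graphs of treewidth ≤ 1, so tw(G) ≥ 2. Combining the bounds, tw(G) = 2.

Treewidth 2.
One such decomposition:
Bags: B1 = {f, h, i}  B2 = {f, g, h}  B3 = {d, f, g}  B4 = {c, d, f}  B5 = {a, c, f}  B6 = {a, b, f}  B7 = {b, e, f}
Tree: B1–B2, B2–B3, B3–B4, B4–B5, B5–B6, B6–B7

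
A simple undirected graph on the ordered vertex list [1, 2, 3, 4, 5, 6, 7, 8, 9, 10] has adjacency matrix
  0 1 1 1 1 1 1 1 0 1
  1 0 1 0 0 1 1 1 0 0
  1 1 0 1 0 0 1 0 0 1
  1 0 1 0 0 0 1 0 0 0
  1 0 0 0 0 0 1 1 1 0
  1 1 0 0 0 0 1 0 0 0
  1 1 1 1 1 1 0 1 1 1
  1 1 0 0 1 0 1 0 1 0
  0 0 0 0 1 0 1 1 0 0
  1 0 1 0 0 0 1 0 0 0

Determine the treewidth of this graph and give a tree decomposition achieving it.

Each bag holds 4 vertices, so the decomposition has width 3, which upper-bounds the treewidth. For the lower bound, the 4 vertices {1, 2, 7, 8} are pairwise adjacent, and any tree decomposition puts a clique entirely inside one bag — forcing width ≥ 3. Therefore the treewidth is 3.

Treewidth 3.
One such decomposition:
Bags: B1 = {1, 5, 7, 8}  B2 = {1, 2, 7, 8}  B3 = {1, 2, 6, 7}  B4 = {1, 2, 3, 7}  B5 = {5, 7, 8, 9}  B6 = {1, 3, 7, 10}  B7 = {1, 3, 4, 7}
Tree: B1–B2, B2–B3, B3–B4, B1–B5, B4–B6, B6–B7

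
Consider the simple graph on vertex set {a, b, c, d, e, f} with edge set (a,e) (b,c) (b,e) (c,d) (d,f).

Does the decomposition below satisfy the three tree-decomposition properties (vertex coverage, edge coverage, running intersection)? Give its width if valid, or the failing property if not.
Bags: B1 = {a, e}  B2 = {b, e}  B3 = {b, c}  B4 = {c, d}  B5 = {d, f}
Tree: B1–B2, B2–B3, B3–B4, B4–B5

Yes; width 1.

Vertex coverage: the bags together contain {a, b, c, d, e, f}, the full vertex set. Edge coverage: each edge of G has both endpoints in at least one bag. Running intersection: for every vertex, the bags containing it form a connected subtree. All three properties hold, so this is a valid tree decomposition of width max|bag| − 1 = 1, and hence tw(G) ≤ 1.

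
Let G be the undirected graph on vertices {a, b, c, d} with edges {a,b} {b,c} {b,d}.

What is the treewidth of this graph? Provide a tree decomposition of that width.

Treewidth 1.
One such decomposition:
Bags: B1 = {b, d}  B2 = {a, b}  B3 = {b, c}
Tree: B1–B2, B1–B3

Every bag has size at most 2, so the width is 2 − 1 = 1 and tw(G) ≤ 1. G has an edge, so its treewidth is at least 1. Hence tw(G) = 1 exactly.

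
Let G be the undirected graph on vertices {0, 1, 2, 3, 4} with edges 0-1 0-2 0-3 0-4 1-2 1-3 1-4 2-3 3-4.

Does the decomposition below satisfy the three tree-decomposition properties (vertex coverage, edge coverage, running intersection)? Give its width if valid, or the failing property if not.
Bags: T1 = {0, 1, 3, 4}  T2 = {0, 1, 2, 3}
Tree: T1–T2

Checking the three conditions: (i) the bags cover all of {0, 1, 2, 3, 4}; (ii) for each edge, some bag contains both endpoints; (iii) the bags containing any fixed vertex form a subtree. All hold, so the decomposition is valid with width 4 − 1 = 3.

Yes; width 3.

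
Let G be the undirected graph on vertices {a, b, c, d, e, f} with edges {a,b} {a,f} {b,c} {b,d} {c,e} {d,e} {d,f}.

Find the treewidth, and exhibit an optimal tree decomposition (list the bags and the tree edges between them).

Treewidth 2.
One optimal decomposition is:
Bags: B1 = {a, d, f}  B2 = {a, b, d}  B3 = {b, d, e}  B4 = {b, c, e}
Tree: B1–B2, B2–B3, B3–B4

The largest bag has 3 vertices, giving width 2; this decomposition certifies tw(G) ≤ 2. Since f–a–b–d–f is a cycle in G, G is not acyclic. Forests are exactly the graphs of treewidth ≤ 1, so tw(G) ≥ 2. Hence tw(G) = 2 exactly.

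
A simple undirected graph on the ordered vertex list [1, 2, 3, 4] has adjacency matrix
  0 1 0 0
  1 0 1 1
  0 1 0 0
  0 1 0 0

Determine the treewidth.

1

A width-1 tree decomposition is:
Bags: B1 = {2, 3}  B2 = {2, 4}  B3 = {1, 2}
Tree: B1–B2, B2–B3
The largest bag has 2 vertices, giving width 1; this decomposition certifies tw(G) ≤ 1. G has an edge, so its treewidth is at least 1. The upper and lower bounds meet at 1, so that is the treewidth.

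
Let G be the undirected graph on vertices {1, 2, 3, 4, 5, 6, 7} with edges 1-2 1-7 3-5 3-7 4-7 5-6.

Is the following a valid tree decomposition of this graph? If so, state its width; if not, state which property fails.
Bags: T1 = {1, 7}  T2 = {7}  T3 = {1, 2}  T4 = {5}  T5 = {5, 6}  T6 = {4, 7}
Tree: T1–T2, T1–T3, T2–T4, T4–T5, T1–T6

No — vertex 3 appears in no bag.

A tree decomposition must satisfy three properties: every vertex lies in some bag; for every edge, both endpoints lie together in some bag; and for every vertex, the bags containing it form a connected subtree. Here vertex 3 appears in no bag, so the decomposition is invalid.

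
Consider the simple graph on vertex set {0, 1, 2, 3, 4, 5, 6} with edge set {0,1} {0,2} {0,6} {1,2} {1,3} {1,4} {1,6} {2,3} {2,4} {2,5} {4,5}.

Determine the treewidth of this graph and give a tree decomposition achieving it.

Each bag holds 3 vertices, so the decomposition has width 2, which upper-bounds the treewidth. Conversely, {0, 1, 2} is a clique of size 3, and the vertices of any clique must share a bag in every tree decomposition; so some bag has ≥ 3 vertices and tw(G) ≥ 2. Therefore the treewidth is 2.

Treewidth 2.
Bags: B1 = {1, 2, 3}  B2 = {0, 1, 2}  B3 = {0, 1, 6}  B4 = {1, 2, 4}  B5 = {2, 4, 5}
Tree: B1–B2, B2–B3, B1–B4, B4–B5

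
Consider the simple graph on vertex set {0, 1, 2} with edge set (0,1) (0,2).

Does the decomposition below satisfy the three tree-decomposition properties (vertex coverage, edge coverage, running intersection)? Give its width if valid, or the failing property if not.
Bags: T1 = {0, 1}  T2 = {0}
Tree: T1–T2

No — vertex 2 appears in no bag.

A tree decomposition must satisfy three properties: every vertex lies in some bag; for every edge, both endpoints lie together in some bag; and for every vertex, the bags containing it form a connected subtree. Here vertex 2 appears in no bag, so the decomposition is invalid.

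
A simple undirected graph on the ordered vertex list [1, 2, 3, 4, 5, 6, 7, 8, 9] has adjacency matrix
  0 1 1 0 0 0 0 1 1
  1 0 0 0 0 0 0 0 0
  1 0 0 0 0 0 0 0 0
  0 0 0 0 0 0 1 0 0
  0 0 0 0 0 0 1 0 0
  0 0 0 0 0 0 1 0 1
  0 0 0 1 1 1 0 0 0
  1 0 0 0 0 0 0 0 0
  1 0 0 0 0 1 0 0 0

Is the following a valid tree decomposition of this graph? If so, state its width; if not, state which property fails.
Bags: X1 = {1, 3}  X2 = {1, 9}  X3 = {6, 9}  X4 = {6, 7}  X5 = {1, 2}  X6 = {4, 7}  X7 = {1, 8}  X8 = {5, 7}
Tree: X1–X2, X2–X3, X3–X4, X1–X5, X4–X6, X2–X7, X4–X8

Yes; width 1.

Vertex coverage: the bags together contain {1, 2, 3, 4, 5, 6, 7, 8, 9}, the full vertex set. Edge coverage: each edge of G has both endpoints in at least one bag. Running intersection: for every vertex, the bags containing it form a connected subtree. All three properties hold, so this is a valid tree decomposition of width max|bag| − 1 = 1, and hence tw(G) ≤ 1.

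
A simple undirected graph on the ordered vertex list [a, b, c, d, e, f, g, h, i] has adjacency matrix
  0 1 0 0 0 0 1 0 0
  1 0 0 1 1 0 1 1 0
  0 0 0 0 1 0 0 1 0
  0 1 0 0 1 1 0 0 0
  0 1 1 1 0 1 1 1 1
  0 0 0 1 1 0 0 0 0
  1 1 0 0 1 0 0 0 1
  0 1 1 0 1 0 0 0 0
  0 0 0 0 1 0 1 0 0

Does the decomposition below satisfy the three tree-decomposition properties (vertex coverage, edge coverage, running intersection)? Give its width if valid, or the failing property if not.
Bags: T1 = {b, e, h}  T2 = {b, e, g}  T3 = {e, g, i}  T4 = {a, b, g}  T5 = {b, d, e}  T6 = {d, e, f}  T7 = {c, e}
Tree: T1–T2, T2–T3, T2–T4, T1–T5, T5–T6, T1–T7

No — edge (h,c) lies in no bag.

A tree decomposition must satisfy three properties: every vertex lies in some bag; for every edge, both endpoints lie together in some bag; and for every vertex, the bags containing it form a connected subtree. Here edge (h,c) lies in no bag, so the decomposition is invalid.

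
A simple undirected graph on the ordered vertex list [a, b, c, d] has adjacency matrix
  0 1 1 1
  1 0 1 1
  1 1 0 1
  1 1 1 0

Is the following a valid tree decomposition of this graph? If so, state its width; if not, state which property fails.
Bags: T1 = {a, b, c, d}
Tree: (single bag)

Yes; width 3.

Vertex coverage: the bags together contain {a, b, c, d}, the full vertex set. Edge coverage: each edge of G has both endpoints in at least one bag. Running intersection: for every vertex, the bags containing it form a connected subtree. All three properties hold, so this is a valid tree decomposition of width max|bag| − 1 = 3, and hence tw(G) ≤ 3.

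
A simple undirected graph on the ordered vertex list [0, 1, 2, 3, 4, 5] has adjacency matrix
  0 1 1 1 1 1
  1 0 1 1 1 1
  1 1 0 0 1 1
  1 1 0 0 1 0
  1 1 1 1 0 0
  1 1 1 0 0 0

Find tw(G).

A width-3 tree decomposition is:
Bags: B1 = {0, 1, 2, 5}  B2 = {0, 1, 2, 4}  B3 = {0, 1, 3, 4}
Tree: B1–B2, B2–B3
The largest bag has 4 vertices, giving width 3; this decomposition certifies tw(G) ≤ 3. Conversely, {0, 1, 2, 4} is a clique of size 4, and the vertices of any clique must share a bag in every tree decomposition; so some bag has ≥ 4 vertices and tw(G) ≥ 3. Therefore the treewidth is 3.

3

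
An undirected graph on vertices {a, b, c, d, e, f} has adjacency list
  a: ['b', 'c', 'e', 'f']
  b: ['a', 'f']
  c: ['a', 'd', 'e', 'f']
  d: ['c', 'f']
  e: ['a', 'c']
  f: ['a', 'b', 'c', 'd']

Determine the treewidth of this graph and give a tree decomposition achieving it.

Every bag has size at most 3, so the width is 3 − 1 = 2 and tw(G) ≤ 2. On the other hand G contains the 3-clique {c, d, f}. A clique must lie in a single bag of any decomposition, so no decomposition can have width below 2. Therefore the treewidth is 2.

Treewidth 2.
Bags: B1 = {a, c, e}  B2 = {a, c, f}  B3 = {a, b, f}  B4 = {c, d, f}
Tree: B1–B2, B2–B3, B2–B4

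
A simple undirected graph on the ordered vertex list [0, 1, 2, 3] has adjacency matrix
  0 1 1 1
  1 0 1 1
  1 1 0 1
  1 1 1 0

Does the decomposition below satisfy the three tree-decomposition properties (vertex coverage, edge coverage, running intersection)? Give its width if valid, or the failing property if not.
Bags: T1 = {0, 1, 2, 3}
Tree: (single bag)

Yes; width 3.

Checking the three conditions: (i) the bags cover all of {0, 1, 2, 3}; (ii) for each edge, some bag contains both endpoints; (iii) the bags containing any fixed vertex form a subtree. All hold, so the decomposition is valid with width 4 − 1 = 3.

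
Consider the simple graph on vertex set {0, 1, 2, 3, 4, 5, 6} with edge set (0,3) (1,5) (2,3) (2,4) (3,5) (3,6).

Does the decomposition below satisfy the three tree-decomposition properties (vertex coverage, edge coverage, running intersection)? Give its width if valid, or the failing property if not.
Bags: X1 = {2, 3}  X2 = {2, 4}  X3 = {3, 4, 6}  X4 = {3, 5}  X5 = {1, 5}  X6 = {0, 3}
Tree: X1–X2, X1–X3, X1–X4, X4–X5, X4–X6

No — bags containing vertex 4 are not connected in the tree.

A tree decomposition must satisfy three properties: every vertex lies in some bag; for every edge, both endpoints lie together in some bag; and for every vertex, the bags containing it form a connected subtree. Here bags containing vertex 4 are not connected in the tree, so the decomposition is invalid.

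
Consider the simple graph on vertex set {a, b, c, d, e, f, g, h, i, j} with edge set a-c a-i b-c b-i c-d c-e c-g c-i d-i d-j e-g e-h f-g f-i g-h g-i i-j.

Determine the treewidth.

A width-2 tree decomposition is:
Bags: B1 = {c, e, g}  B2 = {e, g, h}  B3 = {c, g, i}  B4 = {c, d, i}  B5 = {b, c, i}  B6 = {d, i, j}  B7 = {f, g, i}  B8 = {a, c, i}
Tree: B1–B2, B1–B3, B3–B4, B4–B5, B4–B6, B3–B7, B3–B8
The largest bag has 3 vertices, giving width 2; this decomposition certifies tw(G) ≤ 2. For the lower bound, the 3 vertices {e, g, h} are pairwise adjacent, and any tree decomposition puts a clique entirely inside one bag — forcing width ≥ 2. The upper and lower bounds meet at 2, so that is the treewidth.

2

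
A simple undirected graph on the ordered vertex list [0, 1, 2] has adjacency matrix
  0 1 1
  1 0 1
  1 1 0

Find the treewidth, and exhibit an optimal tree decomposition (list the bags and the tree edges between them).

Treewidth 2.
One optimal decomposition is:
Bags: B1 = {0, 1, 2}
Tree: (single bag)

A single bag containing all 3 vertices is trivially a valid decomposition of width 2. Conversely, {0, 1, 2} is a clique of size 3, and the vertices of any clique must share a bag in every tree decomposition; so some bag has ≥ 3 vertices and tw(G) ≥ 2. The upper and lower bounds meet at 2, so that is the treewidth.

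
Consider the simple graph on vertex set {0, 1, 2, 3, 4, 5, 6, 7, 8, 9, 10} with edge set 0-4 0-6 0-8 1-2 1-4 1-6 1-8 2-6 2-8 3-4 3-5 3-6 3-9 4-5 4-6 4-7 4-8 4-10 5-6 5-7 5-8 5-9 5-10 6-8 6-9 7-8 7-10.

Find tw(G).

A width-3 tree decomposition is:
Bags: B1 = {4, 5, 7, 8}  B2 = {4, 5, 6, 8}  B3 = {1, 4, 6, 8}  B4 = {3, 4, 5, 6}  B5 = {1, 2, 6, 8}  B6 = {4, 5, 7, 10}  B7 = {0, 4, 6, 8}  B8 = {3, 5, 6, 9}
Tree: B1–B2, B2–B3, B2–B4, B3–B5, B1–B6, B2–B7, B4–B8
The largest bag has 4 vertices, giving width 3; this decomposition certifies tw(G) ≤ 3. Conversely, {3, 5, 6, 9} is a clique of size 4, and the vertices of any clique must share a bag in every tree decomposition; so some bag has ≥ 4 vertices and tw(G) ≥ 3. Combining the bounds, tw(G) = 3.

3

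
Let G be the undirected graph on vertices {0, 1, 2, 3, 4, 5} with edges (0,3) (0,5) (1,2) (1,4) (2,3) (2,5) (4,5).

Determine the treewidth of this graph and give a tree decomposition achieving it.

Every bag has size at most 3, so the width is 3 − 1 = 2 and tw(G) ≤ 2. The edges 3–0–5–2–3 form a cycle, so G is not a tree and its treewidth is at least 2. Combining the bounds, tw(G) = 2.

Treewidth 2.
One optimal decomposition is:
Bags: B1 = {0, 2, 3}  B2 = {0, 2, 5}  B3 = {1, 2, 5}  B4 = {1, 4, 5}
Tree: B1–B2, B2–B3, B3–B4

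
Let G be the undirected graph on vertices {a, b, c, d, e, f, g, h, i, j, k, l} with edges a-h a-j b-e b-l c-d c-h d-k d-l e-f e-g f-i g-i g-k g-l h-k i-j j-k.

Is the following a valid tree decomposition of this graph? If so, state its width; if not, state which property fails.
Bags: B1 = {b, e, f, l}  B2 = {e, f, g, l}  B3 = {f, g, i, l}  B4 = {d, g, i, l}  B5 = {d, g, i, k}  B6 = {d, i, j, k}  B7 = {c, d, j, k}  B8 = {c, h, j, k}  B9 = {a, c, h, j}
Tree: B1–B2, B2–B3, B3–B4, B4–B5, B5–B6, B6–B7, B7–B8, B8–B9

Every vertex of G appears in some bag (union = {a, b, c, d, e, f, g, h, i, j, k, l}); every edge is covered by a bag; and for each vertex v the set of bags containing v is connected in the bag tree. The decomposition is therefore valid. The largest bag has 4 vertices, so the width is 3.

Yes; width 3.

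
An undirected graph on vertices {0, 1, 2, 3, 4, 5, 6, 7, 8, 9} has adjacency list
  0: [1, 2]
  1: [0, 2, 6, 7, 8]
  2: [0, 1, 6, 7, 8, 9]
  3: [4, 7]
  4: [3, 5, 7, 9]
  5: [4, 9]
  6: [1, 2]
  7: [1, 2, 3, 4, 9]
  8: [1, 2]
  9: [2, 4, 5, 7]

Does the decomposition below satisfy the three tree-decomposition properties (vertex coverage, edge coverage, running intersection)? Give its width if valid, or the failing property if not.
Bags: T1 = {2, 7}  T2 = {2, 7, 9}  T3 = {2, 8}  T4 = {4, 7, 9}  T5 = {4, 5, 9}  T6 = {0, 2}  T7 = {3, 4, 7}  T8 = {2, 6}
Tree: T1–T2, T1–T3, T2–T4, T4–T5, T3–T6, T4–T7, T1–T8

A tree decomposition must satisfy three properties: every vertex lies in some bag; for every edge, both endpoints lie together in some bag; and for every vertex, the bags containing it form a connected subtree. Here vertex 1 appears in no bag, so the decomposition is invalid.

No — vertex 1 appears in no bag.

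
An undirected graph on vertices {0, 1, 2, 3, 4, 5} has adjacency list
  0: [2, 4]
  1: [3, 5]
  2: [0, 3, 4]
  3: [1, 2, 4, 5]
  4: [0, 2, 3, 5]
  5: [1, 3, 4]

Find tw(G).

A width-2 tree decomposition is:
Bags: B1 = {3, 4, 5}  B2 = {2, 3, 4}  B3 = {0, 2, 4}  B4 = {1, 3, 5}
Tree: B1–B2, B2–B3, B1–B4
Every bag has size at most 3, so the width is 3 − 1 = 2 and tw(G) ≤ 2. For the lower bound, the 3 vertices {0, 2, 4} are pairwise adjacent, and any tree decomposition puts a clique entirely inside one bag — forcing width ≥ 2. Combining the bounds, tw(G) = 2.

2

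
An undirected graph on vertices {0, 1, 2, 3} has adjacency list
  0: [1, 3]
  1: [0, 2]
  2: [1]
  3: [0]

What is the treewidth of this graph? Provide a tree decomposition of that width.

Every bag has size at most 2, so the width is 2 − 1 = 1 and tw(G) ≤ 1. G has an edge, so its treewidth is at least 1. Hence tw(G) = 1 exactly.

Treewidth 1.
One optimal decomposition is:
Bags: B1 = {1, 2}  B2 = {0, 1}  B3 = {0, 3}
Tree: B1–B2, B2–B3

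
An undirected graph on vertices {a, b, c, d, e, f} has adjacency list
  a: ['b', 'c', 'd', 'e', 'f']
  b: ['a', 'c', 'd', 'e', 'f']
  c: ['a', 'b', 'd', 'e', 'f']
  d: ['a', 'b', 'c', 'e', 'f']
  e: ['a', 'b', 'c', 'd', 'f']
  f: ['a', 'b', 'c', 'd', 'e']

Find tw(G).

5

A width-5 tree decomposition is:
Bags: B1 = {a, b, c, d, e, f}
Tree: (single bag)
With just one bag of size 6, the width is 6 − 1 = 5, so tw(G) ≤ 5. Conversely, {a, b, c, d, e, f} is a clique of size 6, and the vertices of any clique must share a bag in every tree decomposition; so some bag has ≥ 6 vertices and tw(G) ≥ 5. Hence tw(G) = 5 exactly.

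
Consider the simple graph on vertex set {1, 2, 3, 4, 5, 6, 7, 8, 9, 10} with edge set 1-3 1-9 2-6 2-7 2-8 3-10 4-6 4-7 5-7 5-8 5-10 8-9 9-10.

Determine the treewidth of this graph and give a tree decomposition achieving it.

Treewidth 2.
One optimal decomposition is:
Bags: B1 = {1, 3, 10}  B2 = {1, 9, 10}  B3 = {5, 9, 10}  B4 = {5, 8, 9}  B5 = {5, 7, 8}  B6 = {2, 7, 8}  B7 = {2, 4, 7}  B8 = {2, 4, 6}
Tree: B1–B2, B2–B3, B3–B4, B4–B5, B5–B6, B6–B7, B7–B8

Every bag has size at most 3, so the width is 3 − 1 = 2 and tw(G) ≤ 2. For the lower bound, G contains the cycle 3–1–9–10–3, so G is not a forest; only forests have treewidth ≤ 1, hence tw(G) ≥ 2. Therefore the treewidth is 2.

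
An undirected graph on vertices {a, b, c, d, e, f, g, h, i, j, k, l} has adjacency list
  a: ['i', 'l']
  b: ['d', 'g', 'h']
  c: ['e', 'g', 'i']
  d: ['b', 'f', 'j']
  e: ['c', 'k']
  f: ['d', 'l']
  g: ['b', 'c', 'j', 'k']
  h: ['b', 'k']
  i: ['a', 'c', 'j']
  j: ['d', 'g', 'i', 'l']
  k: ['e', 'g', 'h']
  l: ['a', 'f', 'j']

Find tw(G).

A width-3 tree decomposition is:
Bags: B1 = {b, e, h, k}  B2 = {b, e, g, k}  B3 = {b, c, e, g}  B4 = {b, c, d, g}  B5 = {c, d, g, j}  B6 = {c, d, i, j}  B7 = {d, f, i, j}  B8 = {f, i, j, l}  B9 = {a, f, i, l}
Tree: B1–B2, B2–B3, B3–B4, B4–B5, B5–B6, B6–B7, B7–B8, B8–B9
Each bag holds 4 vertices, so the decomposition has width 3, which upper-bounds the treewidth. For the lower bound: the 4 vertex sets {e,h,k}, {b}, {g}, {c,d,i,j} are disjoint, each induces a connected subgraph, and every pair is joined by at least one edge of G. Contracting each set to a single vertex therefore yields K_{4} as a minor, and since treewidth is minor-monotone, tw(G) ≥ tw(K_{4}) = 3. Combining the bounds, tw(G) = 3.

3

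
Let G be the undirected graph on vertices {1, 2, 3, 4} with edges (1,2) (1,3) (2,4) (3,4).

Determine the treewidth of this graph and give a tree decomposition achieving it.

Every bag has size at most 3, so the width is 3 − 1 = 2 and tw(G) ≤ 2. The edges 2–4–3–1–2 form a cycle, so G is not a tree and its treewidth is at least 2. Therefore the treewidth is 2.

Treewidth 2.
One optimal decomposition is:
Bags: B1 = {2, 3, 4}  B2 = {1, 2, 3}
Tree: B1–B2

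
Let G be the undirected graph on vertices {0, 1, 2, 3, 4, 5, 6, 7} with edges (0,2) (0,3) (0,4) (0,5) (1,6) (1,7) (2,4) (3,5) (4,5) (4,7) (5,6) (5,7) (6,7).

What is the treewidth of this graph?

2

A width-2 tree decomposition is:
Bags: B1 = {0, 2, 4}  B2 = {0, 4, 5}  B3 = {4, 5, 7}  B4 = {5, 6, 7}  B5 = {0, 3, 5}  B6 = {1, 6, 7}
Tree: B1–B2, B2–B3, B3–B4, B2–B5, B4–B6
The largest bag has 3 vertices, giving width 2; this decomposition certifies tw(G) ≤ 2. For the lower bound, the 3 vertices {1, 6, 7} are pairwise adjacent, and any tree decomposition puts a clique entirely inside one bag — forcing width ≥ 2. Therefore the treewidth is 2.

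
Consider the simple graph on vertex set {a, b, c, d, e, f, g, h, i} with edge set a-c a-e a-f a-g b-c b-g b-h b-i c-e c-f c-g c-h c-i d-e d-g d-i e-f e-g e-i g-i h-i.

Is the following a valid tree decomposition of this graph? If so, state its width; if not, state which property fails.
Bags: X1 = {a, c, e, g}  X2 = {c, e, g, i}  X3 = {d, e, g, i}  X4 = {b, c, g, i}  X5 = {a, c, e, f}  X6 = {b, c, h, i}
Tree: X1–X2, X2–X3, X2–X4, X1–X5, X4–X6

Yes; width 3.

Checking the three conditions: (i) the bags cover all of {a, b, c, d, e, f, g, h, i}; (ii) for each edge, some bag contains both endpoints; (iii) the bags containing any fixed vertex form a subtree. All hold, so the decomposition is valid with width 4 − 1 = 3.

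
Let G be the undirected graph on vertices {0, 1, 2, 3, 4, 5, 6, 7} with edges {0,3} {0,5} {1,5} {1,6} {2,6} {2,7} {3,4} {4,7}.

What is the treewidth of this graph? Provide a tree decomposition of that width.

Treewidth 2.
Bags: B1 = {1, 5, 6}  B2 = {0, 5, 6}  B3 = {0, 3, 6}  B4 = {3, 4, 6}  B5 = {4, 6, 7}  B6 = {2, 6, 7}
Tree: B1–B2, B2–B3, B3–B4, B4–B5, B5–B6

Every bag has size at most 3, so the width is 3 − 1 = 2 and tw(G) ≤ 2. The edges 6–1–5–0–3–4–7–2–6 form a cycle, so G is not a tree and its treewidth is at least 2. Therefore the treewidth is 2.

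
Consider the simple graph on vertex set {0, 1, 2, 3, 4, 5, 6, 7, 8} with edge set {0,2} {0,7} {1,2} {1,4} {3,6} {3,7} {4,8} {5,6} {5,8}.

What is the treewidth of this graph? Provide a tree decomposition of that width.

Every bag has size at most 3, so the width is 3 − 1 = 2 and tw(G) ≤ 2. For the lower bound, G contains the cycle 0–7–3–6–5–8–4–1–2–0, so G is not a forest; only forests have treewidth ≤ 1, hence tw(G) ≥ 2. The upper and lower bounds meet at 2, so that is the treewidth.

Treewidth 2.
One such decomposition:
Bags: B1 = {0, 3, 7}  B2 = {0, 3, 6}  B3 = {0, 5, 6}  B4 = {0, 5, 8}  B5 = {0, 4, 8}  B6 = {0, 1, 4}  B7 = {0, 1, 2}
Tree: B1–B2, B2–B3, B3–B4, B4–B5, B5–B6, B6–B7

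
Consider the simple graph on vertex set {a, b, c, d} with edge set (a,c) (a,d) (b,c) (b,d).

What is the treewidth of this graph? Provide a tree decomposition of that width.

Treewidth 2.
One such decomposition:
Bags: B1 = {a, b, c}  B2 = {a, b, d}
Tree: B1–B2

The largest bag has 3 vertices, giving width 2; this decomposition certifies tw(G) ≤ 2. For the lower bound, G contains the cycle b–c–a–d–b, so G is not a forest; only forests have treewidth ≤ 1, hence tw(G) ≥ 2. Therefore the treewidth is 2.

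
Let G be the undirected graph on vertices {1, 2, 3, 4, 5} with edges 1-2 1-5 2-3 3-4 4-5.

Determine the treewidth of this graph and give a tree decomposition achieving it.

Every bag has size at most 3, so the width is 3 − 1 = 2 and tw(G) ≤ 2. The edges 4–5–1–2–3–4 form a cycle, so G is not a tree and its treewidth is at least 2. Combining the bounds, tw(G) = 2.

Treewidth 2.
Bags: B1 = {1, 4, 5}  B2 = {1, 2, 4}  B3 = {2, 3, 4}
Tree: B1–B2, B2–B3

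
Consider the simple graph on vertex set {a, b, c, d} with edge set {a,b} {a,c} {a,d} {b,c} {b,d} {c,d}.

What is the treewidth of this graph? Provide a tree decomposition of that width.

A single bag containing all 4 vertices is trivially a valid decomposition of width 3. For the lower bound, the 4 vertices {a, b, c, d} are pairwise adjacent, and any tree decomposition puts a clique entirely inside one bag — forcing width ≥ 3. Combining the bounds, tw(G) = 3.

Treewidth 3.
One optimal decomposition is:
Bags: B1 = {a, b, c, d}
Tree: (single bag)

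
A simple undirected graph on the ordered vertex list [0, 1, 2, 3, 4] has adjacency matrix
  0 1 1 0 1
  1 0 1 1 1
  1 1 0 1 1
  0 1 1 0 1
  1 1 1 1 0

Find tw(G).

3

A width-3 tree decomposition is:
Bags: B1 = {1, 2, 3, 4}  B2 = {0, 1, 2, 4}
Tree: B1–B2
Every bag has size at most 4, so the width is 4 − 1 = 3 and tw(G) ≤ 3. For the lower bound, the 4 vertices {0, 1, 2, 4} are pairwise adjacent, and any tree decomposition puts a clique entirely inside one bag — forcing width ≥ 3. Therefore the treewidth is 3.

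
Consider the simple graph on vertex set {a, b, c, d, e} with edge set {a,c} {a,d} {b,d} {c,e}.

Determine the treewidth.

A width-1 tree decomposition is:
Bags: B1 = {c, e}  B2 = {a, c}  B3 = {a, d}  B4 = {b, d}
Tree: B1–B2, B2–B3, B3–B4
Every bag has size at most 2, so the width is 2 − 1 = 1 and tw(G) ≤ 1. Any graph with an edge has treewidth ≥ 1, and G has the edge e–c. Combining the bounds, tw(G) = 1.

1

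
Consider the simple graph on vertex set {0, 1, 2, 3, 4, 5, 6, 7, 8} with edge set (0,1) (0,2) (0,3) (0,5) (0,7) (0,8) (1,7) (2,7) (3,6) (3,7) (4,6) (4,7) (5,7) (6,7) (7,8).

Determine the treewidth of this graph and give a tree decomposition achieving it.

Treewidth 2.
One such decomposition:
Bags: B1 = {0, 3, 7}  B2 = {3, 6, 7}  B3 = {0, 5, 7}  B4 = {0, 1, 7}  B5 = {4, 6, 7}  B6 = {0, 2, 7}  B7 = {0, 7, 8}
Tree: B1–B2, B1–B3, B3–B4, B2–B5, B4–B6, B3–B7

Each bag holds 3 vertices, so the decomposition has width 2, which upper-bounds the treewidth. Conversely, {0, 1, 7} is a clique of size 3, and the vertices of any clique must share a bag in every tree decomposition; so some bag has ≥ 3 vertices and tw(G) ≥ 2. Combining the bounds, tw(G) = 2.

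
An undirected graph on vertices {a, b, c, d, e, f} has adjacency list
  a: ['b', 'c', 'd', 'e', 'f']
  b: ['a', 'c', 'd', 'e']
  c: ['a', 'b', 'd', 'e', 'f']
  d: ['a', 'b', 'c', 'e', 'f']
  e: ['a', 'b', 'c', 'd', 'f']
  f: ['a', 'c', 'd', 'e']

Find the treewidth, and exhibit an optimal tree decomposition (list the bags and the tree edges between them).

Each bag holds 5 vertices, so the decomposition has width 4, which upper-bounds the treewidth. For the lower bound, the 5 vertices {a, c, d, e, f} are pairwise adjacent, and any tree decomposition puts a clique entirely inside one bag — forcing width ≥ 4. Hence tw(G) = 4 exactly.

Treewidth 4.
Bags: B1 = {a, b, c, d, e}  B2 = {a, c, d, e, f}
Tree: B1–B2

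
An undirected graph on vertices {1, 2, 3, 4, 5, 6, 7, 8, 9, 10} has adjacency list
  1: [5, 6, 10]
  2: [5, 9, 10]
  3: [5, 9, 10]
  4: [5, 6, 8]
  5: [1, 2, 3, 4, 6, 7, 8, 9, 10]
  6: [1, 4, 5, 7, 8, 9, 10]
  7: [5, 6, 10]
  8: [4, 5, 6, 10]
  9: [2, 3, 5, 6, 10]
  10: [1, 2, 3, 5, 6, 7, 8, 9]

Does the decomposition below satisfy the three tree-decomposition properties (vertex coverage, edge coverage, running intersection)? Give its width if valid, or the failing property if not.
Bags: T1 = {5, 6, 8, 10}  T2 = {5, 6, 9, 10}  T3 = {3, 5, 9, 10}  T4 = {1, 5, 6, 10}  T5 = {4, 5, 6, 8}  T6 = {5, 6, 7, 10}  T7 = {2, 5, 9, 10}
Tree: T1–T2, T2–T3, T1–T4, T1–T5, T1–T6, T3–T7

Yes; width 3.

Vertex coverage: the bags together contain {1, 2, 3, 4, 5, 6, 7, 8, 9, 10}, the full vertex set. Edge coverage: each edge of G has both endpoints in at least one bag. Running intersection: for every vertex, the bags containing it form a connected subtree. All three properties hold, so this is a valid tree decomposition of width max|bag| − 1 = 3, and hence tw(G) ≤ 3.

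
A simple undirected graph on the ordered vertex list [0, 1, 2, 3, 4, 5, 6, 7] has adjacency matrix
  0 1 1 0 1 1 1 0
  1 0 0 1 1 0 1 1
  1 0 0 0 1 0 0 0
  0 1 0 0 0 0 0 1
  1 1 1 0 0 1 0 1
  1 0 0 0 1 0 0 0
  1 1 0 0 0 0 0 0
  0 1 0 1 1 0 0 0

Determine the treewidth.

2

A width-2 tree decomposition is:
Bags: B1 = {0, 1, 4}  B2 = {1, 4, 7}  B3 = {0, 1, 6}  B4 = {0, 2, 4}  B5 = {0, 4, 5}  B6 = {1, 3, 7}
Tree: B1–B2, B1–B3, B1–B4, B4–B5, B2–B6
Each bag holds 3 vertices, so the decomposition has width 2, which upper-bounds the treewidth. On the other hand G contains the 3-clique {0, 1, 4}. A clique must lie in a single bag of any decomposition, so no decomposition can have width below 2. Combining the bounds, tw(G) = 2.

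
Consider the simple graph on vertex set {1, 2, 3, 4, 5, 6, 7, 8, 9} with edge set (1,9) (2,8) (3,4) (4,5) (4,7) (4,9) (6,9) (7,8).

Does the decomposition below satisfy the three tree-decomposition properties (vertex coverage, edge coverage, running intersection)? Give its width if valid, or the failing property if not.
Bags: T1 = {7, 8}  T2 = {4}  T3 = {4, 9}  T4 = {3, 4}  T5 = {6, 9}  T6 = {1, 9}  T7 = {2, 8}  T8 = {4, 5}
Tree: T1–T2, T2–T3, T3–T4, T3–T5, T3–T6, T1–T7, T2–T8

No — edge (7,4) lies in no bag.

A tree decomposition must satisfy three properties: every vertex lies in some bag; for every edge, both endpoints lie together in some bag; and for every vertex, the bags containing it form a connected subtree. Here edge (7,4) lies in no bag, so the decomposition is invalid.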